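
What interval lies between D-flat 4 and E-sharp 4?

D to E spans two letter names (D-E): a second.
Db4 to E#4 spans 4 semitones — two semitones wider than the major second (2) — giving a doubly augmented second.

doubly augmented second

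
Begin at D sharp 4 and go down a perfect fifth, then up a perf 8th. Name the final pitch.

G sharp 4

D#4 down a perfect fifth → G#3 (7 semitones).
Up a perfect octave from G#3: G#4 (12 semitones up).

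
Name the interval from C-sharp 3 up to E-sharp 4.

C to E spans three letter names (C-D-E), plus an octave, so the interval is some kind of tenth.
C#3 to E#4 is 16 semitones, matching the major tenth exactly, so the quality is major.
(Equivalently, a compound major third: a major third plus an octave.)

major tenth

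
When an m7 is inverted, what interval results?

Inverted interval numbers add to nine, so a seventh pairs with a second (7 + 2 = 9).
And minor becomes major under inversion, so we get a major second.

major 2nd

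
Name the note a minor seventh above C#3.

Seven letter names up from C: B.
Moving 10 semitones up from C#3 (the size of a minor seventh) reaches B3.

B3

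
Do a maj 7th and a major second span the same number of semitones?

11 semitones (major seventh) vs 2 semitones (major second): not equal.

No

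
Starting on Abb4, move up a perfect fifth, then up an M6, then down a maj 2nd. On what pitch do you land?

Up a perfect fifth from Abb4: Ebb5 (7 semitones up).
Ebb5 up a major sixth → Cb6 (9 semitones).
A major second down from Cb6 is Bbb5.

Bbb5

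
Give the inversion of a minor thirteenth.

First reduce the compound minor thirteenth to its simple form, a minor sixth.
The rule of nine gives the new number: 9 − 6 = 3, so a sixth becomes a third.
The quality also flips — minor becomes major — giving a major third.

major 3rd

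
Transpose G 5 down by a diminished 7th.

A-sharp 4

Seven letter names down from G: A.
A diminished seventh spans 9 semitones, so from G5 the target pitch is A#4.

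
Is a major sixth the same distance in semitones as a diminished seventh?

Yes

A major sixth spans 9 semitones, and a diminished seventh also spans 9 semitones — they're enharmonic.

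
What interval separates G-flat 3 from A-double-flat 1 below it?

major 14th

Descending from Gb3 to Abb1 is the same interval as ascending Abb1 to Gb3.
A to G spans seven letter names (A-B-C-D-E-F-G), plus an octave: a fourteenth.
Abb1 to Gb3 is 23 semitones, matching the major fourteenth exactly, so the quality is major.
(Equivalently, a compound major seventh: a major seventh plus an octave.)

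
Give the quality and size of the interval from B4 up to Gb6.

B to G spans six letter names (B-C-D-E-F-G), plus an octave: a thirteenth.
The major thirteenth is 21 semitones; here we have 19, two semitones narrower: diminished.
(Equivalently, a compound diminished sixth: a diminished sixth plus an octave.)

diminished thirteenth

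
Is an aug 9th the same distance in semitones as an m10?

Both span 15 semitones: an augmented ninth and a minor tenth are the same chromatic distance.

Yes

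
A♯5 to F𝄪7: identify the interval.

M13

A to F spans six letter names (A-B-C-D-E-F), plus an octave: a thirteenth.
A#5 to F##7 is 21 semitones, matching the major thirteenth exactly, so the quality is major.
(Equivalently, a compound major sixth: a major sixth plus an octave.)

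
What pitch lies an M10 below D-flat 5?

Counting three letter names plus an octave down from D lands on B.
A major tenth is 16 semitones; 16 semitones down from Db5 gives Bbb3.

B-double-flat 3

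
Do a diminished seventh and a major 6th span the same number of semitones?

Both span 9 semitones: a diminished seventh and a major sixth are the same chromatic distance.

Yes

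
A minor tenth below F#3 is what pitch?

D#2

Counting three letter names plus an octave down from F lands on D.
A minor tenth spans 15 semitones, so from F#3 the target pitch is D#2.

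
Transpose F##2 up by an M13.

D##4

The thirteenth's letter: F up six letter names plus an octave → D.
Moving 21 semitones up from F##2 (the size of a major thirteenth) reaches D##4.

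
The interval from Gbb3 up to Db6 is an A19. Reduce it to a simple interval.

augmented fifth

Each octave removed subtracts seven from the number: 19 − 14 = 5.
So an augmented nineteenth is 2 octaves plus an augmented fifth. The quality is unchanged.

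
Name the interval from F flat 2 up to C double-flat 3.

diminished fifth

F to C spans five letter names (F-G-A-B-C) — that makes it a fifth of some quality.
The perfect fifth is 7 semitones; here we have 6, one semitone narrower: diminished.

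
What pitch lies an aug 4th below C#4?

Counting four letter names down from C lands on G.
An augmented fourth is 6 semitones; 6 semitones down from C#4 gives G3.

G3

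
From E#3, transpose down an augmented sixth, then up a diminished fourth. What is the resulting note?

Cb3

Down an augmented sixth from E#3: G2 (10 semitones down).
A diminished fourth up from G2 is Cb3.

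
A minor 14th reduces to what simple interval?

minor 7th

Take out an octave (7 from the number): 14 − 7 = 7.
That makes a minor fourteenth a compound minor seventh — an octave plus a minor seventh.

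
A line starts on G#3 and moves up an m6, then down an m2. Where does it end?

D#4

G#3 up a minor sixth → E4 (8 semitones).
Down a minor second from E4: D#4 (1 semitone down).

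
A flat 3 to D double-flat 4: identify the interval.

A to D spans four letter names (A-B-C-D), so the interval is some kind of fourth.
Ab3 to Dbb4 spans 4 semitones — one semitone narrower than the perfect fourth (5) — giving a diminished fourth.

diminished fourth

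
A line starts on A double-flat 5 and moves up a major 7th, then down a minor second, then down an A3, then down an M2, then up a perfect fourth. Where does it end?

F double-flat 6

Abb5 up a major seventh → Gb6 (11 semitones).
Gb6 down a minor second → F6 (1 semitone).
An augmented third down from F6 is Dbb6.
Down a major second from Dbb6: Cbb6 (2 semitones down).
Cbb6 up a perfect fourth → Fbb6 (5 semitones).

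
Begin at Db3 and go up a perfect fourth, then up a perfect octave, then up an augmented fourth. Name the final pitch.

A perfect fourth up from Db3 is Gb3.
Gb3 up a perfect octave → Gb4 (12 semitones).
Gb4 up an augmented fourth → C5 (6 semitones).

C5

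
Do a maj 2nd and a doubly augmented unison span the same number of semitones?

Yes

Both span 2 semitones: a major second and a doubly augmented unison are the same chromatic distance.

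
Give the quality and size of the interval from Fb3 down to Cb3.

Descending from Fb3 to Cb3 is the same interval as ascending Cb3 to Fb3.
C to F spans four letter names (C-D-E-F): a fourth.
Counting semitones, Cb3→Fb3 is 5, which is the perfect fourth.

perfect fourth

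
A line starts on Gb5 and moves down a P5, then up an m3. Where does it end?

Ebb5

Down a perfect fifth from Gb5: Cb5 (7 semitones down).
Up a minor third from Cb5: Ebb5 (3 semitones up).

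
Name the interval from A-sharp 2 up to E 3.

A to E spans five letter names (A-B-C-D-E): a fifth.
The perfect fifth is 7 semitones; here we have 6, one semitone narrower: diminished.

diminished 5th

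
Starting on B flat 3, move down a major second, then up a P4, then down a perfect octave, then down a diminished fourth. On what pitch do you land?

A major second down from Bb3 is Ab3.
Ab3 up a perfect fourth → Db4 (5 semitones).
Down a perfect octave from Db4: Db3 (12 semitones down).
Down a diminished fourth from Db3: A2 (4 semitones down).

A 2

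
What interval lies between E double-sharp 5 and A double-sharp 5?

P4

E to A spans four letter names (E-F-G-A) — that makes it a fourth of some quality.
E##5 to A##5 is 5 semitones, matching the perfect fourth exactly, so the quality is perfect.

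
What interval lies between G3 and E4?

major sixth

G to E spans six letter names (G-A-B-C-D-E): a sixth.
The major sixth spans 9 semitones, and G3 to E4 is exactly 9 semitones — so this is a major sixth.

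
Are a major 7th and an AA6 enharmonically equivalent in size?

Yes

A major seventh spans 11 semitones, and a doubly augmented sixth also spans 11 semitones — they're enharmonic.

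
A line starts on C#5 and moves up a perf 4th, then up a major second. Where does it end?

Up a perfect fourth from C#5: F#5 (5 semitones up).
Up a major second from F#5: G#5 (2 semitones up).

G#5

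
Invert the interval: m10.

major sixth

First reduce the compound minor tenth to its simple form, a minor third.
The rule of nine gives the new number: 9 − 3 = 6, so a third becomes a sixth.
And minor becomes major under inversion, so we get a major sixth.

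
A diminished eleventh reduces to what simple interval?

d4

Subtracting seven from the interval number removes an octave: 11 − 7 = 4.
So a diminished eleventh is an octave plus a diminished fourth. The quality is unchanged.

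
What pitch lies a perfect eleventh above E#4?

Counting four letter names plus an octave up from E lands on A.
A perfect eleventh spans 17 semitones, so from E#4 the target pitch is A#5.

A#5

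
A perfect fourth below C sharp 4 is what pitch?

The fourth takes the letter from C down to G.
A perfect fourth spans 5 semitones, so from C#4 the target pitch is G#3.

G sharp 3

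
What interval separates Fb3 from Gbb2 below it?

Descending from Fb3 to Gbb2 is the same interval as ascending Gbb2 to Fb3.
G to F spans seven letter names (G-A-B-C-D-E-F) — that makes it a seventh of some quality.
The major seventh spans 11 semitones, and Gbb2 to Fb3 is exactly 11 semitones — so this is a major seventh.

major seventh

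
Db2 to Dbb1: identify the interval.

augmented octave

Descending from Db2 to Dbb1 is the same interval as ascending Dbb1 to Db2.
D to D is the same letter name, plus an octave — that makes it an octave of some quality.
The perfect octave is 12 semitones; here we have 13, one semitone wider: augmented.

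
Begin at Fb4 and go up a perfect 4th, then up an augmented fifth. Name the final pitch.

F5

A perfect fourth up from Fb4 is Bbb4.
Bbb4 up an augmented fifth → F5 (8 semitones).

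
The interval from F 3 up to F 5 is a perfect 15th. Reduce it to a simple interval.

perfect octave

Take out an octave (7 from the number): 15 − 7 = 8.
Quality carries through unchanged, so the simple form is a perfect octave.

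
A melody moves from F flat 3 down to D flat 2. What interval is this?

Descending from Fb3 to Db2 is the same interval as ascending Db2 to Fb3.
D to F spans three letter names (D-E-F), plus an octave — that makes it a tenth of some quality.
Db2 to Fb3 is 15 semitones, a half step short of the major tenth (16), so this is minor.
(Equivalently, a compound minor third: a minor third plus an octave.)

minor tenth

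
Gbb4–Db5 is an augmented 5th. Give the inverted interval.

The rule of nine gives the new number: 9 − 5 = 4, so a fifth becomes a fourth.
And augmented becomes diminished under inversion, so we get a diminished fourth.

diminished fourth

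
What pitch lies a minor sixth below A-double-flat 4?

C-flat 4

Counting six letter names down from A lands on C.
A minor sixth is 8 semitones; 8 semitones down from Abb4 gives Cb4.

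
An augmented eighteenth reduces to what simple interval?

augmented fourth

Subtracting seven from the interval number removes an octave: 18 − 14 = 4.
That makes an augmented eighteenth a compound augmented fourth — 2 octaves plus an augmented fourth.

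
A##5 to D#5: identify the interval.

augmented fifth

Descending from A##5 to D#5 is the same interval as ascending D#5 to A##5.
D to A spans five letter names (D-E-F-G-A), so the interval is some kind of fifth.
D#5 to A##5 spans 8 semitones — one semitone wider than the perfect fifth (7) — giving an augmented fifth.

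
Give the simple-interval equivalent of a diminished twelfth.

Subtracting seven from the interval number removes an octave: 12 − 7 = 5.
That makes a diminished twelfth a compound diminished fifth — an octave plus a diminished fifth.

diminished fifth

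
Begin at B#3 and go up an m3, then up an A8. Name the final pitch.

Up a minor third from B#3: D#4 (3 semitones up).
Up an augmented octave from D#4: D##5 (13 semitones up).

D##5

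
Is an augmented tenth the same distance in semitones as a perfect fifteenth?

An augmented tenth is 17 semitones but a perfect fifteenth is 24 semitones — different sizes.

No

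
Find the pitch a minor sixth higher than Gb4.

Counting six letter names up from G lands on E.
A minor sixth spans 8 semitones, so from Gb4 the target pitch is Ebb5.

Ebb5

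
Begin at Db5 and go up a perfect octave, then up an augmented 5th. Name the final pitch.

A6

Up a perfect octave from Db5: Db6 (12 semitones up).
Up an augmented fifth from Db6: A6 (8 semitones up).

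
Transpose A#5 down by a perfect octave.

A#4

For an octave the letter name doesn't change: still A, an octave down.
Moving 12 semitones down from A#5 (the size of a perfect octave) reaches A#4.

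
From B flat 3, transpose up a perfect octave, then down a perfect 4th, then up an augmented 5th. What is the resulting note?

Up a perfect octave from Bb3: Bb4 (12 semitones up).
Down a perfect fourth from Bb4: F4 (5 semitones down).
Up an augmented fifth from F4: C#5 (8 semitones up).

C sharp 5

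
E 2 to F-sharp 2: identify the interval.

E to F spans two letter names (E-F), so the interval is some kind of second.
Counting semitones, E2→F#2 is 2, which is the major second.

major second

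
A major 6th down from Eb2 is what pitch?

Gb1

The sixth takes the letter from E down to G.
Moving 9 semitones down from Eb2 (the size of a major sixth) reaches Gb1.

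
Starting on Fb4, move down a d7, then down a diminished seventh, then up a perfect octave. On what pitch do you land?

A diminished seventh down from Fb4 is G3.
G3 down a diminished seventh → A#2 (9 semitones).
Up a perfect octave from A#2: A#3 (12 semitones up).

A#3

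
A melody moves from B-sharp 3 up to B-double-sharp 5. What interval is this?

B to B is the same letter name, plus 2 octaves — that makes it a fifteenth of some quality.
B#3 to B##5 spans 25 semitones — one semitone wider than the perfect fifteenth (24) — giving an augmented fifteenth.
(Equivalently, a compound augmented octave: an augmented octave plus an octave.)

augmented 15th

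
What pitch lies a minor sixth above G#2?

E3

Six letter names up from G: E.
A minor sixth is 8 semitones; 8 semitones up from G#2 gives E3.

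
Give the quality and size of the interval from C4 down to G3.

Descending from C4 to G3 is the same interval as ascending G3 to C4.
G to C spans four letter names (G-A-B-C): a fourth.
G3 to C4 is 5 semitones, matching the perfect fourth exactly, so the quality is perfect.

perfect fourth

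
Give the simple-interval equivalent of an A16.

Subtracting seven from the interval number removes an octave: 16 − 14 = 2.
So an augmented sixteenth is 2 octaves plus an augmented second. The quality is unchanged.

A2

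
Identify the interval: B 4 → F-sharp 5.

perfect fifth

B to F spans five letter names (B-C-D-E-F), so the interval is some kind of fifth.
Counting semitones, B4→F#5 is 7, which is the perfect fifth.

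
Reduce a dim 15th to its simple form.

Take out an octave (7 from the number): 15 − 7 = 8.
That makes a diminished fifteenth a compound diminished octave — an octave plus a diminished octave.

diminished octave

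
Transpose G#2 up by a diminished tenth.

Bb3

The tenth's letter: G up three letter names plus an octave → B.
A diminished tenth is 14 semitones; 14 semitones up from G#2 gives Bb3.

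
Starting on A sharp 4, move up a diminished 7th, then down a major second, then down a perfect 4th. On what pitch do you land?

A#4 up a diminished seventh → G5 (9 semitones).
A major second down from G5 is F5.
A perfect fourth down from F5 is C5.

C 5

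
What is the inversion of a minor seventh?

Inverted interval numbers add to nine, so a seventh pairs with a second (7 + 2 = 9).
The quality also flips — minor becomes major — giving a major second.

M2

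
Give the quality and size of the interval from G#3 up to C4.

diminished fourth

G to C spans four letter names (G-A-B-C) — that makes it a fourth of some quality.
G#3 to C4 spans 4 semitones — one semitone narrower than the perfect fourth (5) — giving a diminished fourth.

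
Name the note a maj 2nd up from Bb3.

C4

Counting two letter names up from B lands on C.
A major second spans 2 semitones, so from Bb3 the target pitch is C4.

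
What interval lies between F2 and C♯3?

augmented 5th

F to C spans five letter names (F-G-A-B-C): a fifth.
F2 to C#3 spans 8 semitones — one semitone wider than the perfect fifth (7) — giving an augmented fifth.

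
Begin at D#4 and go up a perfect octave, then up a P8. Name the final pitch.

D#4 up a perfect octave → D#5 (12 semitones).
A perfect octave up from D#5 is D#6.

D#6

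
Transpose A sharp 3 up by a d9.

Two letters up from A (plus an octave) reaches B.
A diminished ninth is 12 semitones; 12 semitones up from A#3 gives Bb4.

B flat 4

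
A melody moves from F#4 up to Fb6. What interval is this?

F to F is the same letter name, plus 2 octaves — that makes it a fifteenth of some quality.
A perfect fifteenth would be 24 semitones; F#4 to Fb6 is 22, two semitones narrower, so the interval is doubly diminished.
(Equivalently, a compound doubly diminished octave: a doubly diminished octave plus an octave.)

dd15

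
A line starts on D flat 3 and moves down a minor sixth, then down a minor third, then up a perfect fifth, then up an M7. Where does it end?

G sharp 3

A minor sixth down from Db3 is F2.
Down a minor third from F2: D2 (3 semitones down).
Up a perfect fifth from D2: A2 (7 semitones up).
A2 up a major seventh → G#3 (11 semitones).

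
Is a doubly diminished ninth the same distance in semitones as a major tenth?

A doubly diminished ninth spans 11 semitones; a major tenth spans 16 semitones. They differ by 5.

No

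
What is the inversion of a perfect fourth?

perfect fifth

The rule of nine gives the new number: 9 − 4 = 5, so a fourth becomes a fifth.
And perfect stays perfect under inversion, so we get a perfect fifth.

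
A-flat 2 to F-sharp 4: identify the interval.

A13

A to F spans six letter names (A-B-C-D-E-F), plus an octave, so the interval is some kind of thirteenth.
A major thirteenth would be 21 semitones; Ab2 to F#4 is 22, one semitone wider, so the interval is augmented.
(Equivalently, a compound augmented sixth: an augmented sixth plus an octave.)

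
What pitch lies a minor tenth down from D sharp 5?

The tenth's letter: D down three letter names plus an octave → B.
A minor tenth is 15 semitones; 15 semitones down from D#5 gives B#3.

B sharp 3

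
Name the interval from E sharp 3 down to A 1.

augmented twelfth

Descending from E#3 to A1 is the same interval as ascending A1 to E#3.
A to E spans five letter names (A-B-C-D-E), plus an octave — that makes it a twelfth of some quality.
The perfect twelfth is 19 semitones; here we have 20, one semitone wider: augmented.
(Equivalently, a compound augmented fifth: an augmented fifth plus an octave.)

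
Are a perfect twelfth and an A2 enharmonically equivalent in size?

No

A perfect twelfth spans 19 semitones; an augmented second spans 3 semitones. They differ by 16.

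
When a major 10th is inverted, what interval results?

minor sixth

First reduce the compound major tenth to its simple form, a major third.
Inverted interval numbers add to nine, so a third pairs with a sixth (3 + 6 = 9).
The quality also flips — major becomes minor — giving a minor sixth.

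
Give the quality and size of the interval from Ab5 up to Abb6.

A to A is the same letter name, plus an octave: an octave.
Ab5 to Abb6 spans 11 semitones — one semitone narrower than the perfect octave (12) — giving a diminished octave.

diminished 8th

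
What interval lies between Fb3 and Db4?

F to D spans six letter names (F-G-A-B-C-D) — that makes it a sixth of some quality.
The major sixth spans 9 semitones, and Fb3 to Db4 is exactly 9 semitones — so this is a major sixth.

major sixth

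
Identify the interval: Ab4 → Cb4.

M6

Descending from Ab4 to Cb4 is the same interval as ascending Cb4 to Ab4.
C to A spans six letter names (C-D-E-F-G-A): a sixth.
Counting semitones, Cb4→Ab4 is 9, which is the major sixth.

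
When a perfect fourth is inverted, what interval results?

Interval numbers invert to sum to nine: 4 + 5 = 9, so a fourth inverts to a fifth.
And perfect stays perfect under inversion, so we get a perfect fifth.

perfect fifth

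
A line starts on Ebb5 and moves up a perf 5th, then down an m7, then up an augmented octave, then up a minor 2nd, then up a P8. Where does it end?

Up a perfect fifth from Ebb5: Bbb5 (7 semitones up).
A minor seventh down from Bbb5 is Cb5.
Up an augmented octave from Cb5: C6 (13 semitones up).
A minor second up from C6 is Db6.
A perfect octave up from Db6 is Db7.

Db7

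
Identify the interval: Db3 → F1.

Descending from Db3 to F1 is the same interval as ascending F1 to Db3.
F to D spans six letter names (F-G-A-B-C-D), plus an octave — that makes it a thirteenth of some quality.
At 20 semitones, F1→Db3 falls one short of a major thirteenth: minor.
(Equivalently, a compound minor sixth: a minor sixth plus an octave.)

m13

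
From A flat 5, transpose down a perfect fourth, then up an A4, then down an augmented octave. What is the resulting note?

A perfect fourth down from Ab5 is Eb5.
Eb5 up an augmented fourth → A5 (6 semitones).
Down an augmented octave from A5: Ab4 (13 semitones down).

A flat 4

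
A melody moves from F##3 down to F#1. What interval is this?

Descending from F##3 to F#1 is the same interval as ascending F#1 to F##3.
F to F is the same letter name, plus 2 octaves, so the interval is some kind of fifteenth.
F#1 to F##3 spans 25 semitones — one semitone wider than the perfect fifteenth (24) — giving an augmented fifteenth.
(Equivalently, a compound augmented octave: an augmented octave plus an octave.)

A15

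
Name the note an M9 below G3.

F2

Counting two letter names plus an octave down from G lands on F.
A major ninth is 14 semitones; 14 semitones down from G3 gives F2.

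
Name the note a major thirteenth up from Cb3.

Ab4

Six letters up from C (plus an octave) reaches A.
A major thirteenth is 21 semitones; 21 semitones up from Cb3 gives Ab4.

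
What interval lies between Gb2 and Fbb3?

G to F spans seven letter names (G-A-B-C-D-E-F): a seventh.
The major seventh is 11 semitones; here we have 9, two semitones narrower: diminished.

diminished seventh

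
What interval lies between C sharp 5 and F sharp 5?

C to F spans four letter names (C-D-E-F) — that makes it a fourth of some quality.
C#5 to F#5 is 5 semitones, matching the perfect fourth exactly, so the quality is perfect.

perfect fourth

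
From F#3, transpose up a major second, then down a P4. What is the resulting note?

D#3

Up a major second from F#3: G#3 (2 semitones up).
A perfect fourth down from G#3 is D#3.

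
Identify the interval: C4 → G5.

C to G spans five letter names (C-D-E-F-G), plus an octave: a twelfth.
Counting semitones, C4→G5 is 19, which is the perfect twelfth.
(Equivalently, a compound perfect fifth: a perfect fifth plus an octave.)

perfect 12th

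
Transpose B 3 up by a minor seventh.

Counting seven letter names up from B lands on A.
A minor seventh is 10 semitones; 10 semitones up from B3 gives A4.

A 4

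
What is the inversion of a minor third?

The rule of nine gives the new number: 9 − 3 = 6, so a third becomes a sixth.
And minor becomes major under inversion, so we get a major sixth.

major 6th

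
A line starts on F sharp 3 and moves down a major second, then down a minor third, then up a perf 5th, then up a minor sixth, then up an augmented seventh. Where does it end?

D double-sharp 5

A major second down from F#3 is E3.
A minor third down from E3 is C#3.
A perfect fifth up from C#3 is G#3.
Up a minor sixth from G#3: E4 (8 semitones up).
An augmented seventh up from E4 is D##5.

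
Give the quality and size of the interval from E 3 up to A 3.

E to A spans four letter names (E-F-G-A), so the interval is some kind of fourth.
The perfect fourth spans 5 semitones, and E3 to A3 is exactly 5 semitones — so this is a perfect fourth.

perfect fourth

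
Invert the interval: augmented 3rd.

d6

Inverted interval numbers add to nine, so a third pairs with a sixth (3 + 6 = 9).
The quality also flips — augmented becomes diminished — giving a diminished sixth.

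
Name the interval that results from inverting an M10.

minor 6th

First reduce the compound major tenth to its simple form, a major third.
Inverted interval numbers add to nine, so a third pairs with a sixth (3 + 6 = 9).
The quality also flips — major becomes minor — giving a minor sixth.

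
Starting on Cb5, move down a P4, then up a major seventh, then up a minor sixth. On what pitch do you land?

Down a perfect fourth from Cb5: Gb4 (5 semitones down).
Up a major seventh from Gb4: F5 (11 semitones up).
A minor sixth up from F5 is Db6.

Db6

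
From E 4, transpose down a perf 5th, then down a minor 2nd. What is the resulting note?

A perfect fifth down from E4 is A3.
A3 down a minor second → G#3 (1 semitone).

G sharp 3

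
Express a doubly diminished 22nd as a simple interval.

Each octave removed subtracts seven from the number: 22 − 14 = 8.
That makes a doubly diminished twenty-second a compound doubly diminished octave — 2 octaves plus a doubly diminished octave.

dd8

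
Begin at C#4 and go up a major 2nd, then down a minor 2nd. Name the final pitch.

C##4

A major second up from C#4 is D#4.
Down a minor second from D#4: C##4 (1 semitone down).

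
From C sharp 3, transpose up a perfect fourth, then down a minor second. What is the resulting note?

C#3 up a perfect fourth → F#3 (5 semitones).
A minor second down from F#3 is E#3.

E sharp 3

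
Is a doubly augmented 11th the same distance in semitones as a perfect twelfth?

Yes

A doubly augmented eleventh spans 19 semitones, and a perfect twelfth also spans 19 semitones — they're enharmonic.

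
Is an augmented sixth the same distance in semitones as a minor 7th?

An augmented sixth spans 10 semitones, and a minor seventh also spans 10 semitones — they're enharmonic.

Yes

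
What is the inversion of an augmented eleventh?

First reduce the compound augmented eleventh to its simple form, an augmented fourth.
Interval numbers invert to sum to nine: 4 + 5 = 9, so a fourth inverts to a fifth.
The quality also flips — augmented becomes diminished — giving a diminished fifth.

diminished 5th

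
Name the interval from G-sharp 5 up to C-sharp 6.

perfect fourth

G to C spans four letter names (G-A-B-C), so the interval is some kind of fourth.
G#5 to C#6 is 5 semitones, matching the perfect fourth exactly, so the quality is perfect.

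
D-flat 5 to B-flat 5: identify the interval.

M6

D to B spans six letter names (D-E-F-G-A-B), so the interval is some kind of sixth.
The major sixth spans 9 semitones, and Db5 to Bb5 is exactly 9 semitones — so this is a major sixth.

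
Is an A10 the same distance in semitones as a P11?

Yes

An augmented tenth = 17 semitones = a perfect eleventh; enharmonically equal.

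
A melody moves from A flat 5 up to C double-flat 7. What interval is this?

d10

A to C spans three letter names (A-B-C), plus an octave: a tenth.
The major tenth is 16 semitones; here we have 14, two semitones narrower: diminished.
(Equivalently, a compound diminished third: a diminished third plus an octave.)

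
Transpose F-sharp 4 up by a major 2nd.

G-sharp 4

Counting two letter names up from F lands on G.
Moving 2 semitones up from F#4 (the size of a major second) reaches G#4.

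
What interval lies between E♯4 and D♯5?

minor seventh

E to D spans seven letter names (E-F-G-A-B-C-D), so the interval is some kind of seventh.
A major seventh would be 11 semitones, but E#4 to D#5 is 10 — one semitone narrower, making it a minor seventh.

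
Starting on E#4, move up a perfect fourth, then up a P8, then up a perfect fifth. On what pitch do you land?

A perfect fourth up from E#4 is A#4.
A#4 up a perfect octave → A#5 (12 semitones).
A#5 up a perfect fifth → E#6 (7 semitones).

E#6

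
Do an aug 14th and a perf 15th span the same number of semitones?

Yes

Both span 24 semitones: an augmented fourteenth and a perfect fifteenth are the same chromatic distance.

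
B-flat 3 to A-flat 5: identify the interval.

minor fourteenth

B to A spans seven letter names (B-C-D-E-F-G-A), plus an octave, so the interval is some kind of fourteenth.
A major fourteenth would be 23 semitones, but Bb3 to Ab5 is 22 — one semitone narrower, making it a minor fourteenth.
(Equivalently, a compound minor seventh: a minor seventh plus an octave.)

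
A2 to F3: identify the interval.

A to F spans six letter names (A-B-C-D-E-F): a sixth.
A major sixth would be 9 semitones, but A2 to F3 is 8 — one semitone narrower, making it a minor sixth.

minor 6th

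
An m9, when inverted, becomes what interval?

First reduce the compound minor ninth to its simple form, a minor second.
Inverted interval numbers add to nine, so a second pairs with a seventh (2 + 7 = 9).
And minor becomes major under inversion, so we get a major seventh.

M7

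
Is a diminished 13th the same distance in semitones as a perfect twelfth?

Both span 19 semitones: a diminished thirteenth and a perfect twelfth are the same chromatic distance.

Yes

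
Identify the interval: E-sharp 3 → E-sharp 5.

perfect fifteenth

E to E is the same letter name, plus 2 octaves, so the interval is some kind of fifteenth.
Counting semitones, E#3→E#5 is 24, which is the perfect fifteenth.
(Equivalently, a compound perfect octave: a perfect octave plus an octave.)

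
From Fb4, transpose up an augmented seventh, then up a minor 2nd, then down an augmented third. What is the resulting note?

Fb4 up an augmented seventh → E5 (12 semitones).
E5 up a minor second → F5 (1 semitone).
An augmented third down from F5 is Dbb5.

Dbb5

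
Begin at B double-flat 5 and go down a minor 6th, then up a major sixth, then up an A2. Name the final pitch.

A minor sixth down from Bbb5 is Db5.
A major sixth up from Db5 is Bb5.
An augmented second up from Bb5 is C#6.

C sharp 6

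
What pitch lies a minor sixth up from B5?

Six letter names up from B: G.
Moving 8 semitones up from B5 (the size of a minor sixth) reaches G6.

G6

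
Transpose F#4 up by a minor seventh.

Counting seven letter names up from F lands on E.
A minor seventh is 10 semitones; 10 semitones up from F#4 gives E5.

E5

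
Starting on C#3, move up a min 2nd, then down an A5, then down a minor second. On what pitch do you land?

C#3 up a minor second → D3 (1 semitone).
D3 down an augmented fifth → Gb2 (8 semitones).
Down a minor second from Gb2: F2 (1 semitone down).

F2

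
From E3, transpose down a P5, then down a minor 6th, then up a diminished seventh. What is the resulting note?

Bb2

A perfect fifth down from E3 is A2.
A minor sixth down from A2 is C#2.
Up a diminished seventh from C#2: Bb2 (9 semitones up).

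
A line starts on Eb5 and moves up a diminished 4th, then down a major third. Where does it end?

Fbb5

Eb5 up a diminished fourth → Abb5 (4 semitones).
A major third down from Abb5 is Fbb5.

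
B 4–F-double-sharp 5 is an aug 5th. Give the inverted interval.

Interval numbers invert to sum to nine: 5 + 4 = 9, so a fifth inverts to a fourth.
And augmented becomes diminished under inversion, so we get a diminished fourth.

diminished 4th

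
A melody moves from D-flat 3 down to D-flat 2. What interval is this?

Descending from Db3 to Db2 is the same interval as ascending Db2 to Db3.
D to D is the same letter name, plus an octave: an octave.
Counting semitones, Db2→Db3 is 12, which is the perfect octave.

perfect octave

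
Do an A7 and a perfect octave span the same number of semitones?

Yes

An augmented seventh spans 12 semitones, and a perfect octave also spans 12 semitones — they're enharmonic.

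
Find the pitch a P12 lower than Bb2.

Counting five letter names plus an octave down from B lands on E.
A perfect twelfth spans 19 semitones, so from Bb2 the target pitch is Eb1.

Eb1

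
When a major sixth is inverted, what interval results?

The rule of nine gives the new number: 9 − 6 = 3, so a sixth becomes a third.
And major becomes minor under inversion, so we get a minor third.

m3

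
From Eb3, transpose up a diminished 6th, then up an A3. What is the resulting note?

Eb4

Eb3 up a diminished sixth → Cbb4 (7 semitones).
An augmented third up from Cbb4 is Eb4.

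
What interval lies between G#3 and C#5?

G to C spans four letter names (G-A-B-C), plus an octave: an eleventh.
Counting semitones, G#3→C#5 is 17, which is the perfect eleventh.
(Equivalently, a compound perfect fourth: a perfect fourth plus an octave.)

perfect eleventh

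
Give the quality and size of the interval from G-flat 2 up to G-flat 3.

perfect 8th

G to G is the same letter name, plus an octave, so the interval is some kind of octave.
Counting semitones, Gb2→Gb3 is 12, which is the perfect octave.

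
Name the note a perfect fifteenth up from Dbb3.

Dbb5

The letter stays D (same as the start), shifted two octaves up.
A perfect fifteenth spans 24 semitones, so from Dbb3 the target pitch is Dbb5.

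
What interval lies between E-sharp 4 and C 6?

E to C spans six letter names (E-F-G-A-B-C), plus an octave — that makes it a thirteenth of some quality.
E#4 to C6 spans 19 semitones — two semitones narrower than the major thirteenth (21) — giving a diminished thirteenth.
(Equivalently, a compound diminished sixth: a diminished sixth plus an octave.)

d13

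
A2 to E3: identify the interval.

P5

A to E spans five letter names (A-B-C-D-E) — that makes it a fifth of some quality.
The perfect fifth spans 7 semitones, and A2 to E3 is exactly 7 semitones — so this is a perfect fifth.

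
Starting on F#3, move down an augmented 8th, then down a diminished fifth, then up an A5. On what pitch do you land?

F##2

Down an augmented octave from F#3: F2 (13 semitones down).
A diminished fifth down from F2 is B1.
Up an augmented fifth from B1: F##2 (8 semitones up).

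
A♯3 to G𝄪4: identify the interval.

major seventh

A to G spans seven letter names (A-B-C-D-E-F-G) — that makes it a seventh of some quality.
Counting semitones, A#3→G##4 is 11, which is the major seventh.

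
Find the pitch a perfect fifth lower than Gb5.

Counting five letter names down from G lands on C.
Moving 7 semitones down from Gb5 (the size of a perfect fifth) reaches Cb5.

Cb5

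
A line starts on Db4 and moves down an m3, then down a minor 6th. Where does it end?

Db4 down a minor third → Bb3 (3 semitones).
A minor sixth down from Bb3 is D3.

D3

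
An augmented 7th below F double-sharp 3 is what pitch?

G 2

The seventh takes the letter from F down to G.
Moving 12 semitones down from F##3 (the size of an augmented seventh) reaches G2.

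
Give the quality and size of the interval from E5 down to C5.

Descending from E5 to C5 is the same interval as ascending C5 to E5.
C to E spans three letter names (C-D-E), so the interval is some kind of third.
Counting semitones, C5→E5 is 4, which is the major third.

major third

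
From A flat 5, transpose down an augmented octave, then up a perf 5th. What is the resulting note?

Down an augmented octave from Ab5: Abb4 (13 semitones down).
Abb4 up a perfect fifth → Ebb5 (7 semitones).

E double-flat 5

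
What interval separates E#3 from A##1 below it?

Descending from E#3 to A##1 is the same interval as ascending A##1 to E#3.
A to E spans five letter names (A-B-C-D-E), plus an octave, so the interval is some kind of twelfth.
A##1 to E#3 spans 18 semitones — one semitone narrower than the perfect twelfth (19) — giving a diminished twelfth.
(Equivalently, a compound diminished fifth: a diminished fifth plus an octave.)

diminished twelfth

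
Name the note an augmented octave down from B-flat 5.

B-double-flat 4

An octave keeps the letter name B, an octave down from B.
Moving 13 semitones down from Bb5 (the size of an augmented octave) reaches Bbb4.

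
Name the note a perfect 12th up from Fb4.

Five letters up from F (plus an octave) reaches C.
Moving 19 semitones up from Fb4 (the size of a perfect twelfth) reaches Cb6.

Cb6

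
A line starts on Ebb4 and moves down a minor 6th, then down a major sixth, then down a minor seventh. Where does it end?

Ebb4 down a minor sixth → Gb3 (8 semitones).
Gb3 down a major sixth → Bbb2 (9 semitones).
Bbb2 down a minor seventh → Cb2 (10 semitones).

Cb2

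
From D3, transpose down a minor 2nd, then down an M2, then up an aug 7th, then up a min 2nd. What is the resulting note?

B#3

A minor second down from D3 is C#3.
C#3 down a major second → B2 (2 semitones).
B2 up an augmented seventh → A##3 (12 semitones).
A minor second up from A##3 is B#3.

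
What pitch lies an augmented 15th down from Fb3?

The letter stays F (same as the start), shifted two octaves down.
Moving 25 semitones down from Fb3 (the size of an augmented fifteenth) reaches Fbb1.

Fbb1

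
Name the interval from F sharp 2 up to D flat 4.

F to D spans six letter names (F-G-A-B-C-D), plus an octave — that makes it a thirteenth of some quality.
The major thirteenth is 21 semitones; here we have 19, two semitones narrower: diminished.
(Equivalently, a compound diminished sixth: a diminished sixth plus an octave.)

d13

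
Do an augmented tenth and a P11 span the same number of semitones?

An augmented tenth spans 17 semitones, and a perfect eleventh also spans 17 semitones — they're enharmonic.

Yes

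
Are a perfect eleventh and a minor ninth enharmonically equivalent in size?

A perfect eleventh spans 17 semitones; a minor ninth spans 13 semitones. They differ by 4.

No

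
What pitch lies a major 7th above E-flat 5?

D 6

Counting seven letter names up from E lands on D.
A major seventh spans 11 semitones, so from Eb5 the target pitch is D6.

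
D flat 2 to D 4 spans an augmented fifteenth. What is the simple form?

A8

Subtracting seven from the interval number removes an octave: 15 − 7 = 8.
Quality carries through unchanged, so the simple form is an augmented octave.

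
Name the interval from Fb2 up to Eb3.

F to E spans seven letter names (F-G-A-B-C-D-E): a seventh.
Fb2 to Eb3 is 11 semitones, matching the major seventh exactly, so the quality is major.

major seventh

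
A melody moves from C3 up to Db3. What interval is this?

minor 2nd

C to D spans two letter names (C-D) — that makes it a second of some quality.
A major second would be 2 semitones, but C3 to Db3 is 1 — one semitone narrower, making it a minor second.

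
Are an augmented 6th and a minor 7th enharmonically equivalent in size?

Both span 10 semitones: an augmented sixth and a minor seventh are the same chromatic distance.

Yes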